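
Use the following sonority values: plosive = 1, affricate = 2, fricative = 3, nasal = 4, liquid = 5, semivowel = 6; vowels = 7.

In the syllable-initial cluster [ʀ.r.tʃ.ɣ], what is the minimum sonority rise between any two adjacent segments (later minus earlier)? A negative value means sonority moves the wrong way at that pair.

-3

/ʀ/ — liquid, sonority 5.
/r/ — liquid, sonority 5.
/tʃ/ — affricate, sonority 2.
/ɣ/ — fricative, sonority 3.
/ʀ/→/r/: change +0.
/r/→/tʃ/: change -3.
/tʃ/→/ɣ/: change +1.
Minimum = -3.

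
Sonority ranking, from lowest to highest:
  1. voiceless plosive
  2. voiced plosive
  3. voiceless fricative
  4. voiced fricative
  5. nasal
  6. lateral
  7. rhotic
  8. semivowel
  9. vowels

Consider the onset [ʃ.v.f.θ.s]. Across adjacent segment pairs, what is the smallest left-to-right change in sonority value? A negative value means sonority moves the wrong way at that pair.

-1

/ʃ/: voiceless fricative = 3.
/v/: voiced fricative = 4.
/f/: voiceless fricative = 3.
/θ/: voiceless fricative = 3.
/s/: voiceless fricative = 3.
/ʃ/→/v/: change +1.
/v/→/f/: change -1.
/f/→/θ/: change +0.
/θ/→/s/: change +0.
Minimum = -1.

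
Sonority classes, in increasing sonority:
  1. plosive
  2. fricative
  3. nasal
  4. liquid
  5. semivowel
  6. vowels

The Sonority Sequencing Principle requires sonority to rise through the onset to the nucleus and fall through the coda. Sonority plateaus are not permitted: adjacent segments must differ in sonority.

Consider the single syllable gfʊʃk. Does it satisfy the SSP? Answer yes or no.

yes

Onset: /g/ is a plosive (sonority 1), /f/ is a fricative (sonority 2); then the nucleus /ʊ/ (sonority 6).
Onset profile 1-2-6 — rises to the nucleus.
Coda: /ʃ/ is a fricative (sonority 2), /k/ is a plosive (sonority 1).
Coda profile 6-2-1 — falls from the nucleus.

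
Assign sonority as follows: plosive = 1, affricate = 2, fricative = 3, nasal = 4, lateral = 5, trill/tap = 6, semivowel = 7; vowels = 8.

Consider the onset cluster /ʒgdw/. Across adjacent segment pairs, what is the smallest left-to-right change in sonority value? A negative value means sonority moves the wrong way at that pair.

-2

/ʒ/: fricative = 3.
/g/: plosive = 1.
/d/: plosive = 1.
/w/: semivowel = 7.
/ʒ/→/g/: change -2.
/g/→/d/: change +0.
/d/→/w/: change +6.
Minimum = -2.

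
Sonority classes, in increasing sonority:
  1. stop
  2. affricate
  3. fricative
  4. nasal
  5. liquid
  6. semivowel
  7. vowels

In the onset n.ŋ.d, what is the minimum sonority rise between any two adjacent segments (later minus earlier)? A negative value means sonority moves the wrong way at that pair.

-3

/n/: nasal = 4.
/ŋ/: nasal = 4.
/d/: stop = 1.
/n/→/ŋ/: change +0.
/ŋ/→/d/: change -3.
Minimum = -3.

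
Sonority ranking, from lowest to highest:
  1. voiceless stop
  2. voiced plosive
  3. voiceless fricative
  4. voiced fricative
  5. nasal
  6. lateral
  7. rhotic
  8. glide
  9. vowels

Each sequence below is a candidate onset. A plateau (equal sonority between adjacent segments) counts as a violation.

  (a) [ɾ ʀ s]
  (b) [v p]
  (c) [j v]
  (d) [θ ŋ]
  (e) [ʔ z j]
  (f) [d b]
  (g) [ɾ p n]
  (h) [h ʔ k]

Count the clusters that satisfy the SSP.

2

(a) [ɾ ʀ s]: profile 7-7-3 — violates.
(b) [v p]: profile 4-1 — violates.
(c) [j v]: profile 8-4 — violates.
(d) [θ ŋ]: profile 3-5 — obeys.
(e) [ʔ z j]: profile 1-4-8 — obeys.
(f) [d b]: profile 2-2 — violates.
(g) [ɾ p n]: profile 7-1-5 — violates.
(h) [h ʔ k]: profile 3-1-1 — violates.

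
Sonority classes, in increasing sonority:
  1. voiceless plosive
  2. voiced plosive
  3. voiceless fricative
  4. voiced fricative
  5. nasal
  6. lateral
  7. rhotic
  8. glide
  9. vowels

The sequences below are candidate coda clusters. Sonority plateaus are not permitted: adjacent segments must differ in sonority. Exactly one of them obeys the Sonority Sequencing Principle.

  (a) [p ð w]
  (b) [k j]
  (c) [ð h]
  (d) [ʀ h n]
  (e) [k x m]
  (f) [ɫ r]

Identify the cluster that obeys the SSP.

(a) sonority 1-4-8: ill-formed.
(b) sonority 1-8: ill-formed.
(c) sonority 4-3: well-formed.
(d) sonority 7-3-5: ill-formed.
(e) sonority 1-3-5: ill-formed.
(f) sonority 6-7: ill-formed.

c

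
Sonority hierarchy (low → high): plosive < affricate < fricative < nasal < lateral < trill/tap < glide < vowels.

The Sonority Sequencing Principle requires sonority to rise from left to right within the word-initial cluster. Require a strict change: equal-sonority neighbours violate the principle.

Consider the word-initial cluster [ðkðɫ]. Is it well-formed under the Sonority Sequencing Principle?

/ð/ is a fricative (sonority 3).
/k/ is a plosive (sonority 1).
/ð/ is a fricative (sonority 3).
/ɫ/ is a lateral (sonority 5).
The profile is 3-1-3-5. Between /ð/ (3) and /k/ (1) sonority does not rise, so the cluster violates the SSP.

no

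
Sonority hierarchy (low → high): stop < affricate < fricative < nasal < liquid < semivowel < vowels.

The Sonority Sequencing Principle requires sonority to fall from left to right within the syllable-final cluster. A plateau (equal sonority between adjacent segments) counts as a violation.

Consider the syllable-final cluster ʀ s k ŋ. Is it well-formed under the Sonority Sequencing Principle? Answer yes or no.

/ʀ/ — liquid, sonority 5.
/s/ — fricative, sonority 3.
/k/ — stop, sonority 1.
/ŋ/ — nasal, sonority 4.
The profile is 5-3-1-4. Between /k/ (1) and /ŋ/ (4) sonority does not fall, so the cluster violates the SSP.

no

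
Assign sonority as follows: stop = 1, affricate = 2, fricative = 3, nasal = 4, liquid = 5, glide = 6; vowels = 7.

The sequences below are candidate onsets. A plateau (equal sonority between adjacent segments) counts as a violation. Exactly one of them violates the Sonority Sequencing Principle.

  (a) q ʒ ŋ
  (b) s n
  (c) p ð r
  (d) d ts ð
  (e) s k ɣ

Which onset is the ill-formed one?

e

(a) 1-3-4 → obeys
(b) 3-4 → obeys
(c) 1-3-5 → obeys
(d) 1-2-3 → obeys
(e) 3-1-3 → violates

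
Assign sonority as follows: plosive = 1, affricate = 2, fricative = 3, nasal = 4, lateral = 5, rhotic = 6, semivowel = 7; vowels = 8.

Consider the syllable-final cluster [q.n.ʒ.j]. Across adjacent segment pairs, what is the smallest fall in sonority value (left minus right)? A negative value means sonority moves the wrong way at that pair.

-4

/q/ is a plosive (sonority 1).
/n/ is a nasal (sonority 4).
/ʒ/ is a fricative (sonority 3).
/j/ is a semivowel (sonority 7).
/q/→/n/: change -3.
/n/→/ʒ/: change +1.
/ʒ/→/j/: change -4.
Minimum = -4.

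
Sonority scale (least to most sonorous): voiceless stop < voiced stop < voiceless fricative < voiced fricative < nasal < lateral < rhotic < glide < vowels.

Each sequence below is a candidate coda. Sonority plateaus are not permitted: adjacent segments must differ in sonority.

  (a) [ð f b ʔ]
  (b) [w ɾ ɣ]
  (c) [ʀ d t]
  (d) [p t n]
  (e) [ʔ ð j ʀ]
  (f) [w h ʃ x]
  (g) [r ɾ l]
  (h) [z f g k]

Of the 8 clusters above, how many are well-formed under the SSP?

4

(a) [ð f b ʔ]: profile 4-3-2-1 — obeys.
(b) [w ɾ ɣ]: profile 8-7-4 — obeys.
(c) [ʀ d t]: profile 7-2-1 — obeys.
(d) [p t n]: profile 1-1-5 — violates.
(e) [ʔ ð j ʀ]: profile 1-4-8-7 — violates.
(f) [w h ʃ x]: profile 8-3-3-3 — violates.
(g) [r ɾ l]: profile 7-7-6 — violates.
(h) [z f g k]: profile 4-3-2-1 — obeys.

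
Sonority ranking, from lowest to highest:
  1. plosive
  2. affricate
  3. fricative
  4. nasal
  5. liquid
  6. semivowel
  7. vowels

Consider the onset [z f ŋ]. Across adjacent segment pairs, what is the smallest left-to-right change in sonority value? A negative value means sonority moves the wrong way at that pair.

/z/ — fricative, sonority 3.
/f/ — fricative, sonority 3.
/ŋ/ — nasal, sonority 4.
/z/→/f/: change +0.
/f/→/ŋ/: change +1.
Minimum = 0.

0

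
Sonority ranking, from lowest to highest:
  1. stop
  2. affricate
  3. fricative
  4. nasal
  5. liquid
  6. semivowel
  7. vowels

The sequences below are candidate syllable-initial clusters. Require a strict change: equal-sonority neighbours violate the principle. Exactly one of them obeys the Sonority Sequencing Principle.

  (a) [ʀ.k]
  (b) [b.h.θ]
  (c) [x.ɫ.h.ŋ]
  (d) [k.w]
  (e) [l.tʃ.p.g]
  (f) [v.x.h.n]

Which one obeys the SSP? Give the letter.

d

(a) [ʀ.k]: profile 5-1 — violates.
(b) [b.h.θ]: profile 1-3-3 — violates.
(c) [x.ɫ.h.ŋ]: profile 3-5-3-4 — violates.
(d) [k.w]: profile 1-6 — obeys.
(e) [l.tʃ.p.g]: profile 5-2-1-1 — violates.
(f) [v.x.h.n]: profile 3-3-3-4 — violates.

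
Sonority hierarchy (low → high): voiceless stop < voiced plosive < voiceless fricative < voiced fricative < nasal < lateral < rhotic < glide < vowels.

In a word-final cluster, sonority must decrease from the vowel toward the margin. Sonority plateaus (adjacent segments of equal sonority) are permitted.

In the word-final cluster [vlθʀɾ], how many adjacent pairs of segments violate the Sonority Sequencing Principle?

/v/ — voiced fricative, sonority 4.
/l/ — lateral, sonority 6.
/θ/ — voiceless fricative, sonority 3.
/ʀ/ — rhotic, sonority 7.
/ɾ/ — rhotic, sonority 7.
/v/→/l/: 4→6 (does not fall) — violation.
/l/→/θ/: 6→3 (falls) — ok.
/θ/→/ʀ/: 3→7 (does not fall) — violation.
/ʀ/→/ɾ/: 7→7 (plateau, allowed) — ok.

2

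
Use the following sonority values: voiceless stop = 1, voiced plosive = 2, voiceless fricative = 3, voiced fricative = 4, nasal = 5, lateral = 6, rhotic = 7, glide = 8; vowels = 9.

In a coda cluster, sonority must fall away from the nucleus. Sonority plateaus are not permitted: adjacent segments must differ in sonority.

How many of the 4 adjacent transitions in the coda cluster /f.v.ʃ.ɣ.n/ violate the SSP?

3

/f/ — voiceless fricative, sonority 3.
/v/ — voiced fricative, sonority 4.
/ʃ/ — voiceless fricative, sonority 3.
/ɣ/ — voiced fricative, sonority 4.
/n/ — nasal, sonority 5.
/f/→/v/: 3→4 (does not fall) — violation.
/v/→/ʃ/: 4→3 (falls) — ok.
/ʃ/→/ɣ/: 3→4 (does not fall) — violation.
/ɣ/→/n/: 4→5 (does not fall) — violation.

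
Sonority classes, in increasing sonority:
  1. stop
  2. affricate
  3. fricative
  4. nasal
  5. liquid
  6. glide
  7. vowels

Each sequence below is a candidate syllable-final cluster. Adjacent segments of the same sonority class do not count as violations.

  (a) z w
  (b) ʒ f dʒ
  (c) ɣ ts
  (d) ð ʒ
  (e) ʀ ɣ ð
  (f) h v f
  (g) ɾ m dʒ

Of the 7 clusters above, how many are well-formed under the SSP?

(a) z w: profile 3-6 — violates.
(b) ʒ f dʒ: profile 3-3-2 — obeys.
(c) ɣ ts: profile 3-2 — obeys.
(d) ð ʒ: profile 3-3 — obeys.
(e) ʀ ɣ ð: profile 5-3-3 — obeys.
(f) h v f: profile 3-3-3 — obeys.
(g) ɾ m dʒ: profile 5-4-2 — obeys.

6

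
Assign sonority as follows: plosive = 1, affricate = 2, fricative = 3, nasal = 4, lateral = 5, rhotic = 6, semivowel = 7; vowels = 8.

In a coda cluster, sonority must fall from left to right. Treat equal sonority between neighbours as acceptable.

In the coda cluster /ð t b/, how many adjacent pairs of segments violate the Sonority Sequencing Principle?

0

/ð/: fricative = 3.
/t/: plosive = 1.
/b/: plosive = 1.
/ð/→/t/: 3→1 (falls) — ok.
/t/→/b/: 1→1 (plateau, allowed) — ok.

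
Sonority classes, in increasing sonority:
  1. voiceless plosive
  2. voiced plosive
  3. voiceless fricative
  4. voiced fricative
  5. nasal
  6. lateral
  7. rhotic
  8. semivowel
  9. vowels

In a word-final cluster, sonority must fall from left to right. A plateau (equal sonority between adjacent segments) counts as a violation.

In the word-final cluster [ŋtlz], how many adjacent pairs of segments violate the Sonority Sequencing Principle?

/ŋ/ — nasal, sonority 5.
/t/ — voiceless plosive, sonority 1.
/l/ — lateral, sonority 6.
/z/ — voiced fricative, sonority 4.
/ŋ/→/t/: 5→1 (falls) — ok.
/t/→/l/: 1→6 (does not fall) — violation.
/l/→/z/: 6→4 (falls) — ok.

1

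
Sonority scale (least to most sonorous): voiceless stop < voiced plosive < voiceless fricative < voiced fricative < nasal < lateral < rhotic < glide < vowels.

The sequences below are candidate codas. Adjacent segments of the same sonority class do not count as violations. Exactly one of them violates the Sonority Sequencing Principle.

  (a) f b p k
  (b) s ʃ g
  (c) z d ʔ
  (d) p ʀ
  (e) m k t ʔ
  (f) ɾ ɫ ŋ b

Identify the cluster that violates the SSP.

d

(a) f b p k: profile 3-2-1-1 — obeys.
(b) s ʃ g: profile 3-3-2 — obeys.
(c) z d ʔ: profile 4-2-1 — obeys.
(d) p ʀ: profile 1-7 — violates.
(e) m k t ʔ: profile 5-1-1-1 — obeys.
(f) ɾ ɫ ŋ b: profile 7-6-5-2 — obeys.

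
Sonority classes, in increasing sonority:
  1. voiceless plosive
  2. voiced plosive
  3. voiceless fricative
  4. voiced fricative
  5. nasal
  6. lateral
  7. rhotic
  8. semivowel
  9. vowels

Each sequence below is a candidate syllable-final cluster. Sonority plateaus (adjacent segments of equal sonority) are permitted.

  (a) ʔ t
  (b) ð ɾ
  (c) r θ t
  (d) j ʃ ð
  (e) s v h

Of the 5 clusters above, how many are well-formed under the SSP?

(a) 1-1 → obeys
(b) 4-7 → violates
(c) 7-3-1 → obeys
(d) 8-3-4 → violates
(e) 3-4-3 → violates

2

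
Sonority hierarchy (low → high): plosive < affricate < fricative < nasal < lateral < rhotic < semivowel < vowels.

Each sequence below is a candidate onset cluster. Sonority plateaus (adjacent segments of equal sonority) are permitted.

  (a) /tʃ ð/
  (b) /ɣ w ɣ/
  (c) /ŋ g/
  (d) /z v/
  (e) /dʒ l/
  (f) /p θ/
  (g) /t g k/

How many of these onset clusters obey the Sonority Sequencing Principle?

(a) /tʃ ð/: profile 2-3 — obeys.
(b) /ɣ w ɣ/: profile 3-7-3 — violates.
(c) /ŋ g/: profile 4-1 — violates.
(d) /z v/: profile 3-3 — obeys.
(e) /dʒ l/: profile 2-5 — obeys.
(f) /p θ/: profile 1-3 — obeys.
(g) /t g k/: profile 1-1-1 — obeys.

5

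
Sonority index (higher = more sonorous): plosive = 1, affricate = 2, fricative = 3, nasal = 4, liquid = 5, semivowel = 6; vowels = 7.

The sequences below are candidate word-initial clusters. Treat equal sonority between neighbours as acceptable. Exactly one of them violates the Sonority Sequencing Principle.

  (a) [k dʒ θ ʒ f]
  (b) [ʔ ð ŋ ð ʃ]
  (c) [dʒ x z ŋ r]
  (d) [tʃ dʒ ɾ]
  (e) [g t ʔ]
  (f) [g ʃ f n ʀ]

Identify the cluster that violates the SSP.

(a) 1-2-3-3-3 → obeys
(b) 1-3-4-3-3 → violates
(c) 2-3-3-4-5 → obeys
(d) 2-2-5 → obeys
(e) 1-1-1 → obeys
(f) 1-3-3-4-5 → obeys

b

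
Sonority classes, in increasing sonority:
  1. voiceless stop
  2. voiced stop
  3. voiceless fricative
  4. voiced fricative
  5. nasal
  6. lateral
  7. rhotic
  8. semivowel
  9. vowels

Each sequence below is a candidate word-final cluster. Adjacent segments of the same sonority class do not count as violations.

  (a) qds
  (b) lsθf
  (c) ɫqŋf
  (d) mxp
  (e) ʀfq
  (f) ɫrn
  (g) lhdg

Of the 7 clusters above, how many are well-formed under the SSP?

4

(a) 1-2-3 → violates
(b) 6-3-3-3 → obeys
(c) 6-1-5-3 → violates
(d) 5-3-1 → obeys
(e) 7-3-1 → obeys
(f) 6-7-5 → violates
(g) 6-3-2-2 → obeys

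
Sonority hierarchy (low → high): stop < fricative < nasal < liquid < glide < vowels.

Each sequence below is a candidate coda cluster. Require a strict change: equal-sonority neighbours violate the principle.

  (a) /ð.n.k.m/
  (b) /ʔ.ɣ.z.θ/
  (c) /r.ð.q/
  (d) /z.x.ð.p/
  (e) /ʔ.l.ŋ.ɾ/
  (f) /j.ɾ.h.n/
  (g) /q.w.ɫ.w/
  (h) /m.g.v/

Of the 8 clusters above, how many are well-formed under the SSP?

1

(a) /ð.n.k.m/: profile 2-3-1-3 — violates.
(b) /ʔ.ɣ.z.θ/: profile 1-2-2-2 — violates.
(c) /r.ð.q/: profile 4-2-1 — obeys.
(d) /z.x.ð.p/: profile 2-2-2-1 — violates.
(e) /ʔ.l.ŋ.ɾ/: profile 1-4-3-4 — violates.
(f) /j.ɾ.h.n/: profile 5-4-2-3 — violates.
(g) /q.w.ɫ.w/: profile 1-5-4-5 — violates.
(h) /m.g.v/: profile 3-1-2 — violates.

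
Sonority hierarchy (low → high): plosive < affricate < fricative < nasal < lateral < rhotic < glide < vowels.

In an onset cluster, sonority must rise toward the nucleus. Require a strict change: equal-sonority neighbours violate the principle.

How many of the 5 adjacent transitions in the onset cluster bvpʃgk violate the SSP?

/b/ is a plosive (sonority 1).
/v/ is a fricative (sonority 3).
/p/ is a plosive (sonority 1).
/ʃ/ is a fricative (sonority 3).
/g/ is a plosive (sonority 1).
/k/ is a plosive (sonority 1).
/b/→/v/: 1→3 (rises) — ok.
/v/→/p/: 3→1 (does not rise) — violation.
/p/→/ʃ/: 1→3 (rises) — ok.
/ʃ/→/g/: 3→1 (does not rise) — violation.
/g/→/k/: 1→1 (plateau) — violation.

3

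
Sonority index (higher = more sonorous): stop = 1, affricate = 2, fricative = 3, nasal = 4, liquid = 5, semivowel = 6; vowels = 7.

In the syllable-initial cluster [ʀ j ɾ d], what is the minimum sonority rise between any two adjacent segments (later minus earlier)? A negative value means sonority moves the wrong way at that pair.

-4

/ʀ/: liquid = 5.
/j/: semivowel = 6.
/ɾ/: liquid = 5.
/d/: stop = 1.
/ʀ/→/j/: change +1.
/j/→/ɾ/: change -1.
/ɾ/→/d/: change -4.
Minimum = -4.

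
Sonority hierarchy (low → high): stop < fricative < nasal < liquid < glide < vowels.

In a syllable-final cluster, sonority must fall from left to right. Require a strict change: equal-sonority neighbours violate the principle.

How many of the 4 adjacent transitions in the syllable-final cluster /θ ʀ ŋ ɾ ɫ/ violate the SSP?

3

/θ/ is a fricative (sonority 2).
/ʀ/ is a liquid (sonority 4).
/ŋ/ is a nasal (sonority 3).
/ɾ/ is a liquid (sonority 4).
/ɫ/ is a liquid (sonority 4).
/θ/→/ʀ/: 2→4 (does not fall) — violation.
/ʀ/→/ŋ/: 4→3 (falls) — ok.
/ŋ/→/ɾ/: 3→4 (does not fall) — violation.
/ɾ/→/ɫ/: 4→4 (plateau) — violation.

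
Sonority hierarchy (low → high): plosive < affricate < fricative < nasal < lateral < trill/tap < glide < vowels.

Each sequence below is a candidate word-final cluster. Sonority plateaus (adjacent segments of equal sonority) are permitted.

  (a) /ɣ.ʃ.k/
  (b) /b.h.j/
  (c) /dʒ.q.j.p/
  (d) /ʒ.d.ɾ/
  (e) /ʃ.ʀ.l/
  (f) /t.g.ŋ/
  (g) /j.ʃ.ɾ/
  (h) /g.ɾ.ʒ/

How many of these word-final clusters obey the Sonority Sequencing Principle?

1

(a) 3-3-1 → obeys
(b) 1-3-7 → violates
(c) 2-1-7-1 → violates
(d) 3-1-6 → violates
(e) 3-6-5 → violates
(f) 1-1-4 → violates
(g) 7-3-6 → violates
(h) 1-6-3 → violates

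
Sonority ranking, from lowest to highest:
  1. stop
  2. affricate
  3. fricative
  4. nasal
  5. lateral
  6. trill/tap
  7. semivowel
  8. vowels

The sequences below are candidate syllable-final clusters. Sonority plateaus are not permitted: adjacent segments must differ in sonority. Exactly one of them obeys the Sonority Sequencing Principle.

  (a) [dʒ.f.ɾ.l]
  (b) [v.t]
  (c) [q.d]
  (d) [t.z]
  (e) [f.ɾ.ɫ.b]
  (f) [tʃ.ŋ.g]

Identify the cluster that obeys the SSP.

b

(a) sonority 2-3-6-5: ill-formed.
(b) sonority 3-1: well-formed.
(c) sonority 1-1: ill-formed.
(d) sonority 1-3: ill-formed.
(e) sonority 3-6-5-1: ill-formed.
(f) sonority 2-4-1: ill-formed.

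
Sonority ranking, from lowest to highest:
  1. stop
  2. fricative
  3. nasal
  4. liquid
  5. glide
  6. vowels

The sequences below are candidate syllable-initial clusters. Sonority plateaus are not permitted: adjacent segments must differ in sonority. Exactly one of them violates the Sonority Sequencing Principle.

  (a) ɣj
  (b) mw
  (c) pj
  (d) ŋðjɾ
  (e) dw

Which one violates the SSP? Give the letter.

d

(a) 2-5 → obeys
(b) 3-5 → obeys
(c) 1-5 → obeys
(d) 3-2-5-4 → violates
(e) 1-5 → obeys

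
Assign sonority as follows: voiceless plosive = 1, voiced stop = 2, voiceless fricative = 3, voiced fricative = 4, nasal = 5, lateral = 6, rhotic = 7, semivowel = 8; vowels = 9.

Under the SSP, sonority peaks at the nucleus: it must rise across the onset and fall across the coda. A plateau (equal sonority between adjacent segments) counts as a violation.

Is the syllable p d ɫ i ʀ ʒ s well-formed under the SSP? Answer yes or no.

Onset: /p/ is a voiceless plosive (sonority 1), /d/ is a voiced stop (sonority 2), /ɫ/ is a lateral (sonority 6); then the nucleus /i/ (sonority 9).
Onset profile 1-2-6-9 — rises to the nucleus.
Coda: /ʀ/ is a rhotic (sonority 7), /ʒ/ is a voiced fricative (sonority 4), /s/ is a voiceless fricative (sonority 3).
Coda profile 9-7-4-3 — falls from the nucleus.

yes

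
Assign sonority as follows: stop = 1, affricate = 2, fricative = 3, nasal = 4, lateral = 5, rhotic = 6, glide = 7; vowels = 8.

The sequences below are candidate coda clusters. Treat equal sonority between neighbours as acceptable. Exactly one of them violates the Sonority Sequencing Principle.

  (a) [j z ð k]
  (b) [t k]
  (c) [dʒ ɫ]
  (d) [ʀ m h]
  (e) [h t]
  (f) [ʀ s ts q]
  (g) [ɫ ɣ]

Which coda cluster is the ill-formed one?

c

(a) sonority 7-3-3-1: well-formed.
(b) sonority 1-1: well-formed.
(c) sonority 2-5: ill-formed.
(d) sonority 6-4-3: well-formed.
(e) sonority 3-1: well-formed.
(f) sonority 6-3-2-1: well-formed.
(g) sonority 5-3: well-formed.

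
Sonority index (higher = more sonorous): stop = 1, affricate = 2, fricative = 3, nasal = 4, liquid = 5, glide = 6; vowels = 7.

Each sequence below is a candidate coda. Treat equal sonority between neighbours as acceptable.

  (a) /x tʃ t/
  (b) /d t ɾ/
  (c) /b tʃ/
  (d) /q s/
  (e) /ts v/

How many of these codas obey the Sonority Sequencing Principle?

(a) 3-2-1 → obeys
(b) 1-1-5 → violates
(c) 1-2 → violates
(d) 1-3 → violates
(e) 2-3 → violates

1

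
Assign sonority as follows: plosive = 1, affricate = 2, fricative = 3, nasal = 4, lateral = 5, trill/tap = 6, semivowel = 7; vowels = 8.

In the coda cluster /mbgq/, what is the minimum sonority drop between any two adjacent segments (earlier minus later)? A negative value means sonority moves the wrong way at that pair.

0

/m/ is a nasal (sonority 4).
/b/ is a plosive (sonority 1).
/g/ is a plosive (sonority 1).
/q/ is a plosive (sonority 1).
/m/→/b/: change +3.
/b/→/g/: change +0.
/g/→/q/: change +0.
Minimum = 0.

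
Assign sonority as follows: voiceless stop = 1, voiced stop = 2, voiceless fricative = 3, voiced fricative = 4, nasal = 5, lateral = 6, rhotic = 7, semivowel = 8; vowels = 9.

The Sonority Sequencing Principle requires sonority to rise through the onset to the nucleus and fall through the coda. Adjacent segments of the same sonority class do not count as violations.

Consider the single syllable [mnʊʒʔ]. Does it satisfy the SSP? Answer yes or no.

Onset: /m/ is a nasal (sonority 5), /n/ is a nasal (sonority 5); then the nucleus /ʊ/ (sonority 9).
Onset profile 5-5-9 — rises to the nucleus.
Coda: /ʒ/ is a voiced fricative (sonority 4), /ʔ/ is a voiceless stop (sonority 1).
Coda profile 9-4-1 — falls from the nucleus.

yes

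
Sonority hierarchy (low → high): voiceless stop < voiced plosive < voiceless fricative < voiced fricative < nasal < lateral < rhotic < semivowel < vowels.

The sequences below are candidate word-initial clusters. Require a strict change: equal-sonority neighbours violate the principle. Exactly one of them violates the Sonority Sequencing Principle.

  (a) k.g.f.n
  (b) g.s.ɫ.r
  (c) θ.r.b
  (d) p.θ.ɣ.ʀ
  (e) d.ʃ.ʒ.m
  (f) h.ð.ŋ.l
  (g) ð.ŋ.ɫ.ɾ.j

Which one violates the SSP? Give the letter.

(a) sonority 1-2-3-5: well-formed.
(b) sonority 2-3-6-7: well-formed.
(c) sonority 3-7-2: ill-formed.
(d) sonority 1-3-4-7: well-formed.
(e) sonority 2-3-4-5: well-formed.
(f) sonority 3-4-5-6: well-formed.
(g) sonority 4-5-6-7-8: well-formed.

c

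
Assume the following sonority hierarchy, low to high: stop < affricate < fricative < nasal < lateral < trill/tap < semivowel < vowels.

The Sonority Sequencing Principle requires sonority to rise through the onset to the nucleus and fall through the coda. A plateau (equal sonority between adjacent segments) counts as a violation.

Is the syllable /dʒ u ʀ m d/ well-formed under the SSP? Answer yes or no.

Onset: /dʒ/ is an affricate (sonority 2); then the nucleus /u/ (sonority 8).
Onset profile 2-8 — rises to the nucleus.
Coda: /ʀ/ is a trill/tap (sonority 6), /m/ is a nasal (sonority 4), /d/ is a stop (sonority 1).
Coda profile 8-6-4-1 — falls from the nucleus.

yes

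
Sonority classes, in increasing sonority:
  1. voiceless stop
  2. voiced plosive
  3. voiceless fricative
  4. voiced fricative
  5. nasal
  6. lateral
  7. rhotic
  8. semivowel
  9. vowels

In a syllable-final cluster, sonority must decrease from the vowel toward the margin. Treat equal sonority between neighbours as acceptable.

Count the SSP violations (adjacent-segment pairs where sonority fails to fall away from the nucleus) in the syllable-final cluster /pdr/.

2

/p/ — voiceless stop, sonority 1.
/d/ — voiced plosive, sonority 2.
/r/ — rhotic, sonority 7.
/p/→/d/: 1→2 (does not fall) — violation.
/d/→/r/: 2→7 (does not fall) — violation.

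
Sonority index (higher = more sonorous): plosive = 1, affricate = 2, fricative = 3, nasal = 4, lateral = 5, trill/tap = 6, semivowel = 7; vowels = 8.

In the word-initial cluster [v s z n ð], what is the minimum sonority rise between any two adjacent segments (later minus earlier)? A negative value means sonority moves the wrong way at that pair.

/v/: fricative = 3.
/s/: fricative = 3.
/z/: fricative = 3.
/n/: nasal = 4.
/ð/: fricative = 3.
/v/→/s/: change +0.
/s/→/z/: change +0.
/z/→/n/: change +1.
/n/→/ð/: change -1.
Minimum = -1.

-1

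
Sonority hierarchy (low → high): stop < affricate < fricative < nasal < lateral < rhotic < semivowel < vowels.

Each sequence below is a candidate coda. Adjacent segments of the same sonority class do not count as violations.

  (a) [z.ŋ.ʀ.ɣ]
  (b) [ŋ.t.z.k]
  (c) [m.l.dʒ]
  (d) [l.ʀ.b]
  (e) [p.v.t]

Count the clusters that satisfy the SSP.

(a) [z.ŋ.ʀ.ɣ]: profile 3-4-6-3 — violates.
(b) [ŋ.t.z.k]: profile 4-1-3-1 — violates.
(c) [m.l.dʒ]: profile 4-5-2 — violates.
(d) [l.ʀ.b]: profile 5-6-1 — violates.
(e) [p.v.t]: profile 1-3-1 — violates.

0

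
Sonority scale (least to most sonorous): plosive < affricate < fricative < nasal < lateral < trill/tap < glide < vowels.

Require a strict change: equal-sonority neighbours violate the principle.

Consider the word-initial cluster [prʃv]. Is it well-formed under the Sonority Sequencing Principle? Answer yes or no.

no

/p/ is a plosive (sonority 1).
/r/ is a trill/tap (sonority 6).
/ʃ/ is a fricative (sonority 3).
/v/ is a fricative (sonority 3).
The profile is 1-6-3-3. Between /r/ (6) and /ʃ/ (3) sonority does not rise, so the cluster violates the SSP.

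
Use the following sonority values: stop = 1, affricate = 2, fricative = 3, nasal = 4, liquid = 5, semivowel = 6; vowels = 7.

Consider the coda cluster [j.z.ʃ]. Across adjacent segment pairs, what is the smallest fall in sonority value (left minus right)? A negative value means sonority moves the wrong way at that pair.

/j/ is a semivowel (sonority 6).
/z/ is a fricative (sonority 3).
/ʃ/ is a fricative (sonority 3).
/j/→/z/: change +3.
/z/→/ʃ/: change +0.
Minimum = 0.

0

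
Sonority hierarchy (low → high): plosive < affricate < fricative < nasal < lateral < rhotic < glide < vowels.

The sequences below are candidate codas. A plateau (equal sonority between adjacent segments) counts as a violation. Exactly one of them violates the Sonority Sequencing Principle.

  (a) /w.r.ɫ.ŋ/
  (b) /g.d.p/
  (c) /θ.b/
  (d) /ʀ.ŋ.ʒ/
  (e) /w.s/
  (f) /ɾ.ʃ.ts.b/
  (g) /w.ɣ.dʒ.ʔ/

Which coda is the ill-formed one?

b

(a) sonority 7-6-5-4: well-formed.
(b) sonority 1-1-1: ill-formed.
(c) sonority 3-1: well-formed.
(d) sonority 6-4-3: well-formed.
(e) sonority 7-3: well-formed.
(f) sonority 6-3-2-1: well-formed.
(g) sonority 7-3-2-1: well-formed.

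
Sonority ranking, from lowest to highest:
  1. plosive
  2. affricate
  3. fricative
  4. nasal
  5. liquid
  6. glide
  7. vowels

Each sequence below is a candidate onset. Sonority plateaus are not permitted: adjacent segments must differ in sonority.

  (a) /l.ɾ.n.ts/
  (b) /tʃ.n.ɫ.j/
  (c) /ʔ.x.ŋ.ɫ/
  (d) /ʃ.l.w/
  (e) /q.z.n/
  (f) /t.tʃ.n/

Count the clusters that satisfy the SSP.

(a) sonority 5-5-4-2: ill-formed.
(b) sonority 2-4-5-6: well-formed.
(c) sonority 1-3-4-5: well-formed.
(d) sonority 3-5-6: well-formed.
(e) sonority 1-3-4: well-formed.
(f) sonority 1-2-4: well-formed.

5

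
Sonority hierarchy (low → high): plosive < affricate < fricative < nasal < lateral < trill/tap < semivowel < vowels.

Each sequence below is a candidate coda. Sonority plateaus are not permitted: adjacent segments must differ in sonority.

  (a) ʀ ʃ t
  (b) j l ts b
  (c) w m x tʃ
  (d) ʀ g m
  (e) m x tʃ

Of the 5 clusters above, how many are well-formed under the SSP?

(a) 6-3-1 → obeys
(b) 7-5-2-1 → obeys
(c) 7-4-3-2 → obeys
(d) 6-1-4 → violates
(e) 4-3-2 → obeys

4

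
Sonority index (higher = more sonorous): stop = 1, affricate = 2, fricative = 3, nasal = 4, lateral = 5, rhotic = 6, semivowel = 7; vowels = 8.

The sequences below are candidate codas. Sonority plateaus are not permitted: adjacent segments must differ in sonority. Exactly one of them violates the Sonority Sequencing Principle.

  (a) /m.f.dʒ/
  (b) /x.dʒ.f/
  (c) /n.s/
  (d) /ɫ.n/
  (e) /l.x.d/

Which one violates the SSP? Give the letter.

(a) 4-3-2 → obeys
(b) 3-2-3 → violates
(c) 4-3 → obeys
(d) 5-4 → obeys
(e) 5-3-1 → obeys

b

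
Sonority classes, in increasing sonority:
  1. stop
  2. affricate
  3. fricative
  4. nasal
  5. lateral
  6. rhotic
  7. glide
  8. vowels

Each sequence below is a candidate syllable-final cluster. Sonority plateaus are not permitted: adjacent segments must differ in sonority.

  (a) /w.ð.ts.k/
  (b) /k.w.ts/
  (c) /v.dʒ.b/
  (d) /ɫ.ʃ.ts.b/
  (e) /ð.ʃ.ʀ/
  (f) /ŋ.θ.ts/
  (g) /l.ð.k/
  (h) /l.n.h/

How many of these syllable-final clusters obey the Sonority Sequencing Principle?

6

(a) /w.ð.ts.k/: profile 7-3-2-1 — obeys.
(b) /k.w.ts/: profile 1-7-2 — violates.
(c) /v.dʒ.b/: profile 3-2-1 — obeys.
(d) /ɫ.ʃ.ts.b/: profile 5-3-2-1 — obeys.
(e) /ð.ʃ.ʀ/: profile 3-3-6 — violates.
(f) /ŋ.θ.ts/: profile 4-3-2 — obeys.
(g) /l.ð.k/: profile 5-3-1 — obeys.
(h) /l.n.h/: profile 5-4-3 — obeys.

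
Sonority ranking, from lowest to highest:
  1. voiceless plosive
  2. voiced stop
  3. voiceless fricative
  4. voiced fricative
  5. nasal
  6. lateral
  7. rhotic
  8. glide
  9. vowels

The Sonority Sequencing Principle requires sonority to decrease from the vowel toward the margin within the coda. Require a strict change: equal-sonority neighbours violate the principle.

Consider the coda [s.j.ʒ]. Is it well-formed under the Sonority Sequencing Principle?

no

/s/ is a voiceless fricative (sonority 3).
/j/ is a glide (sonority 8).
/ʒ/ is a voiced fricative (sonority 4).
The profile is 3-8-4. Between /s/ (3) and /j/ (8) sonority does not fall, so the cluster violates the SSP.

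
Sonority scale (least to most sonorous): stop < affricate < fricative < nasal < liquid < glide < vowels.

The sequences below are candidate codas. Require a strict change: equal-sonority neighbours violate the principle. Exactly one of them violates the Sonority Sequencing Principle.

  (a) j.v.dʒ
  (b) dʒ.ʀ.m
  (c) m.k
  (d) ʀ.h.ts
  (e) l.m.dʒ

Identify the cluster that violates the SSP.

(a) sonority 6-3-2: well-formed.
(b) sonority 2-5-4: ill-formed.
(c) sonority 4-1: well-formed.
(d) sonority 5-3-2: well-formed.
(e) sonority 5-4-2: well-formed.

b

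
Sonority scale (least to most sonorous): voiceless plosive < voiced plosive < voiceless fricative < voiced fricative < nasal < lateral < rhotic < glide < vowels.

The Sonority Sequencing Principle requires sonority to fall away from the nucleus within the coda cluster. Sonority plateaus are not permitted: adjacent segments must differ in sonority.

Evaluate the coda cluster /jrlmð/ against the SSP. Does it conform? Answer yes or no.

yes

/j/ is a glide (sonority 8).
/r/ is a rhotic (sonority 7).
/l/ is a lateral (sonority 6).
/m/ is a nasal (sonority 5).
/ð/ is a voiced fricative (sonority 4).
The profile 8-7-6-5-4 strictly falls, so the coda cluster satisfies the SSP.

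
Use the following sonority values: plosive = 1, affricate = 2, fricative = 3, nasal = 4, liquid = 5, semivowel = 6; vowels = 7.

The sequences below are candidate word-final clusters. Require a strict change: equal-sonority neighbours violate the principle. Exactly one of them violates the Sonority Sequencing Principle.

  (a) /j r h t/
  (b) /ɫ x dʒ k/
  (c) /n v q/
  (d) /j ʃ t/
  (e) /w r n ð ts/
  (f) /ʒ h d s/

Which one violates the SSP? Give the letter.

f

(a) /j r h t/: profile 6-5-3-1 — obeys.
(b) /ɫ x dʒ k/: profile 5-3-2-1 — obeys.
(c) /n v q/: profile 4-3-1 — obeys.
(d) /j ʃ t/: profile 6-3-1 — obeys.
(e) /w r n ð ts/: profile 6-5-4-3-2 — obeys.
(f) /ʒ h d s/: profile 3-3-1-3 — violates.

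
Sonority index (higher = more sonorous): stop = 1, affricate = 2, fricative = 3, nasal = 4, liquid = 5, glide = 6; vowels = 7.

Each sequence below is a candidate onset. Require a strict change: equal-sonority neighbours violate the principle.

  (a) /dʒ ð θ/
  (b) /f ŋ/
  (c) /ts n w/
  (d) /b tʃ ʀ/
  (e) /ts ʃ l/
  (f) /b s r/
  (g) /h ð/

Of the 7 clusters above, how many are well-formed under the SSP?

5

(a) sonority 2-3-3: ill-formed.
(b) sonority 3-4: well-formed.
(c) sonority 2-4-6: well-formed.
(d) sonority 1-2-5: well-formed.
(e) sonority 2-3-5: well-formed.
(f) sonority 1-3-5: well-formed.
(g) sonority 3-3: ill-formed.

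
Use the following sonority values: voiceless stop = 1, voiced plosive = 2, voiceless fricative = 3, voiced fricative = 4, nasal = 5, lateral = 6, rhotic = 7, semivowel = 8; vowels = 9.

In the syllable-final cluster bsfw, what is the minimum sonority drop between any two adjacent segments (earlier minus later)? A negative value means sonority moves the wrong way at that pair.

-5

/b/ — voiced plosive, sonority 2.
/s/ — voiceless fricative, sonority 3.
/f/ — voiceless fricative, sonority 3.
/w/ — semivowel, sonority 8.
/b/→/s/: change -1.
/s/→/f/: change +0.
/f/→/w/: change -5.
Minimum = -5.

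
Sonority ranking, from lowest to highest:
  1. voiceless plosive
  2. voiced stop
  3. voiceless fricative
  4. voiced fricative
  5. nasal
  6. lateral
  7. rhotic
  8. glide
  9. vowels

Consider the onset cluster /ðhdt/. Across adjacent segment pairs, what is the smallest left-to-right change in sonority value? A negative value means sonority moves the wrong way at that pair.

-1

/ð/: voiced fricative = 4.
/h/: voiceless fricative = 3.
/d/: voiced stop = 2.
/t/: voiceless plosive = 1.
/ð/→/h/: change -1.
/h/→/d/: change -1.
/d/→/t/: change -1.
Minimum = -1.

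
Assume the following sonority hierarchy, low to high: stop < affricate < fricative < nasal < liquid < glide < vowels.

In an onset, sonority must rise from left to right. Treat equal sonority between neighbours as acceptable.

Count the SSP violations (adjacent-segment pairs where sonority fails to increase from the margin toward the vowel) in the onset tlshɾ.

/t/ is a stop (sonority 1).
/l/ is a liquid (sonority 5).
/s/ is a fricative (sonority 3).
/h/ is a fricative (sonority 3).
/ɾ/ is a liquid (sonority 5).
/t/→/l/: 1→5 (rises) — ok.
/l/→/s/: 5→3 (does not rise) — violation.
/s/→/h/: 3→3 (plateau, allowed) — ok.
/h/→/ɾ/: 3→5 (rises) — ok.

1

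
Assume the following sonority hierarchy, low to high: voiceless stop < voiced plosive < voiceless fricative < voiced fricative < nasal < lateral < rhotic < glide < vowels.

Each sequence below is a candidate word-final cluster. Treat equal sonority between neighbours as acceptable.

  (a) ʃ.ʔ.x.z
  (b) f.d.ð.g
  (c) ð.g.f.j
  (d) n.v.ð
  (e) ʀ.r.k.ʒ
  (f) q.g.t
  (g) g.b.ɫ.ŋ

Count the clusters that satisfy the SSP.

(a) 3-1-3-4 → violates
(b) 3-2-4-2 → violates
(c) 4-2-3-8 → violates
(d) 5-4-4 → obeys
(e) 7-7-1-4 → violates
(f) 1-2-1 → violates
(g) 2-2-6-5 → violates

1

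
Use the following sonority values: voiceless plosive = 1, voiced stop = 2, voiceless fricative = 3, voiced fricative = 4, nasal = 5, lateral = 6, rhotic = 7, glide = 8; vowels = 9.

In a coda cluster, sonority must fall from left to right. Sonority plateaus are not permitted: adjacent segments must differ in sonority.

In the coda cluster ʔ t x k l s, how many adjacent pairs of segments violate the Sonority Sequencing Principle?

/ʔ/ is a voiceless plosive (sonority 1).
/t/ is a voiceless plosive (sonority 1).
/x/ is a voiceless fricative (sonority 3).
/k/ is a voiceless plosive (sonority 1).
/l/ is a lateral (sonority 6).
/s/ is a voiceless fricative (sonority 3).
/ʔ/→/t/: 1→1 (plateau) — violation.
/t/→/x/: 1→3 (does not fall) — violation.
/x/→/k/: 3→1 (falls) — ok.
/k/→/l/: 1→6 (does not fall) — violation.
/l/→/s/: 6→3 (falls) — ok.

3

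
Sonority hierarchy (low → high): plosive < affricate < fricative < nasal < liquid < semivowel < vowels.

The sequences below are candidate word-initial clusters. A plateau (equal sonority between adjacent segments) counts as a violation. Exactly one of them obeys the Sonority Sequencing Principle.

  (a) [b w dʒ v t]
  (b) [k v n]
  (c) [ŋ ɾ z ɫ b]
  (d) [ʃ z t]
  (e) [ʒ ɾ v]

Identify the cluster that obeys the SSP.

b

(a) [b w dʒ v t]: profile 1-6-2-3-1 — violates.
(b) [k v n]: profile 1-3-4 — obeys.
(c) [ŋ ɾ z ɫ b]: profile 4-5-3-5-1 — violates.
(d) [ʃ z t]: profile 3-3-1 — violates.
(e) [ʒ ɾ v]: profile 3-5-3 — violates.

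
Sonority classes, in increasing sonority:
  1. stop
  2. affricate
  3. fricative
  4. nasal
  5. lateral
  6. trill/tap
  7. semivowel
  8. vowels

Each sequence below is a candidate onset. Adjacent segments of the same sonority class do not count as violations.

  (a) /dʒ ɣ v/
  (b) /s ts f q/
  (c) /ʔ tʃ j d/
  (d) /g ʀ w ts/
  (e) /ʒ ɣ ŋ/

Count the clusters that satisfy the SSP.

2

(a) /dʒ ɣ v/: profile 2-3-3 — obeys.
(b) /s ts f q/: profile 3-2-3-1 — violates.
(c) /ʔ tʃ j d/: profile 1-2-7-1 — violates.
(d) /g ʀ w ts/: profile 1-6-7-2 — violates.
(e) /ʒ ɣ ŋ/: profile 3-3-4 — obeys.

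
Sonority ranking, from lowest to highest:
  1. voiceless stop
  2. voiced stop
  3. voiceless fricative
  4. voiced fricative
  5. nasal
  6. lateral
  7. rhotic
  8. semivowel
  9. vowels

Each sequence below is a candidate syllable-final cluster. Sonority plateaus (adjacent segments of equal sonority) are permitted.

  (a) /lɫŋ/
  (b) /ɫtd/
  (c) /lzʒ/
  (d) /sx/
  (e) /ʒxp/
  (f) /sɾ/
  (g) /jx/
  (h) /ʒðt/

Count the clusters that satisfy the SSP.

6

(a) /lɫŋ/: profile 6-6-5 — obeys.
(b) /ɫtd/: profile 6-1-2 — violates.
(c) /lzʒ/: profile 6-4-4 — obeys.
(d) /sx/: profile 3-3 — obeys.
(e) /ʒxp/: profile 4-3-1 — obeys.
(f) /sɾ/: profile 3-7 — violates.
(g) /jx/: profile 8-3 — obeys.
(h) /ʒðt/: profile 4-4-1 — obeys.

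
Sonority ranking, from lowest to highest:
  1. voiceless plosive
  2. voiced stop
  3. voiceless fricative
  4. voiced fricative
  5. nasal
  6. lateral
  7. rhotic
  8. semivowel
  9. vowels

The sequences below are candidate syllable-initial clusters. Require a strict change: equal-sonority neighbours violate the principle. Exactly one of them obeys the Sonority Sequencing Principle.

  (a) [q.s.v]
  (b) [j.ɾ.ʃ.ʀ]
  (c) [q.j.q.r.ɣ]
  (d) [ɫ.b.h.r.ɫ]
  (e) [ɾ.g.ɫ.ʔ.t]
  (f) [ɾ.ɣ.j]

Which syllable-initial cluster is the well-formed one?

(a) [q.s.v]: profile 1-3-4 — obeys.
(b) [j.ɾ.ʃ.ʀ]: profile 8-7-3-7 — violates.
(c) [q.j.q.r.ɣ]: profile 1-8-1-7-4 — violates.
(d) [ɫ.b.h.r.ɫ]: profile 6-2-3-7-6 — violates.
(e) [ɾ.g.ɫ.ʔ.t]: profile 7-2-6-1-1 — violates.
(f) [ɾ.ɣ.j]: profile 7-4-8 — violates.

a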